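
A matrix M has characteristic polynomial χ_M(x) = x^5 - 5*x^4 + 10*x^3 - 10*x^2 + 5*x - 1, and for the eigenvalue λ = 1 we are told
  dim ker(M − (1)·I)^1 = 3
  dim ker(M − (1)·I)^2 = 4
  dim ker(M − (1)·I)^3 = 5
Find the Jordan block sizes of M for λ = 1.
Block sizes for λ = 1: [3, 1, 1]

From the dimensions of kernels of powers, the number of Jordan blocks of size at least j is d_j − d_{j−1} where d_j = dim ker(N^j) (with d_0 = 0). Computing the differences gives [3, 1, 1].
The number of blocks of size exactly k is (#blocks of size ≥ k) − (#blocks of size ≥ k + 1), so the partition is: 2 block(s) of size 1, 1 block(s) of size 3.
In nonincreasing order the block sizes are [3, 1, 1].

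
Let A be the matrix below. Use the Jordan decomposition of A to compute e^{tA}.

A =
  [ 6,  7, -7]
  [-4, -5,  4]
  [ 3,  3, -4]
e^{tA} =
  [7*t*exp(-t) + exp(-t), 7*t*exp(-t), -7*t*exp(-t)]
  [-4*t*exp(-t), -4*t*exp(-t) + exp(-t), 4*t*exp(-t)]
  [3*t*exp(-t), 3*t*exp(-t), -3*t*exp(-t) + exp(-t)]

Strategy: write A = P · J · P⁻¹ where J is a Jordan canonical form, so e^{tA} = P · e^{tJ} · P⁻¹, and e^{tJ} can be computed block-by-block.

A has Jordan form
J =
  [-1,  1,  0]
  [ 0, -1,  0]
  [ 0,  0, -1]
(up to reordering of blocks).

Per-block formulas:
  For a 1×1 block at λ = -1: exp(t · [-1]) = [e^(-1t)].
  For a 2×2 Jordan block J_2(-1): exp(t · J_2(-1)) = e^(-1t)·(I + t·N), where N is the 2×2 nilpotent shift.

After assembling e^{tJ} and conjugating by P, we get:

e^{tA} =
  [7*t*exp(-t) + exp(-t), 7*t*exp(-t), -7*t*exp(-t)]
  [-4*t*exp(-t), -4*t*exp(-t) + exp(-t), 4*t*exp(-t)]
  [3*t*exp(-t), 3*t*exp(-t), -3*t*exp(-t) + exp(-t)]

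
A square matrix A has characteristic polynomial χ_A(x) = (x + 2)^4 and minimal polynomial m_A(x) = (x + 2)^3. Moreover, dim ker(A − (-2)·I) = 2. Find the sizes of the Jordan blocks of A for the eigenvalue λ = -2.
Block sizes for λ = -2: [3, 1]

Step 1 — from the characteristic polynomial, algebraic multiplicity of λ = -2 is 4. From dim ker(A − (-2)·I) = 2, there are exactly 2 Jordan blocks for λ = -2.
Step 2 — from the minimal polynomial, the factor (x + 2)^3 tells us the largest block for λ = -2 has size 3.
Step 3 — with total size 4, 2 blocks, and largest block 3, the block sizes (in nonincreasing order) are [3, 1].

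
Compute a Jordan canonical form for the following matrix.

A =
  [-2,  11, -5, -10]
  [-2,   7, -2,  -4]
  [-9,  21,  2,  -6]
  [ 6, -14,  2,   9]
J_2(3) ⊕ J_1(5) ⊕ J_1(5)

The characteristic polynomial is
  det(x·I − A) = x^4 - 16*x^3 + 94*x^2 - 240*x + 225 = (x - 5)^2*(x - 3)^2

Eigenvalues and multiplicities (the geometric multiplicity of λ is n − rank(A − λI), which equals the number of Jordan blocks for λ):
  λ = 3: algebraic multiplicity = 2, geometric multiplicity = 1
  λ = 5: algebraic multiplicity = 2, geometric multiplicity = 2

Determining the block sizes for each eigenvalue:
  λ = 3: one block (gm = 1), so the single block has size am = 2 → block sizes [2]
  λ = 5: gm = am = 2, so every block has size 1 → block sizes [1, 1]

Assembling the blocks gives a Jordan form
J =
  [3, 1, 0, 0]
  [0, 3, 0, 0]
  [0, 0, 5, 0]
  [0, 0, 0, 5]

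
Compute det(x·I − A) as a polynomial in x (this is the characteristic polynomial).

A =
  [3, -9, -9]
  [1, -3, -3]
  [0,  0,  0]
x^3

Expanding det(x·I − A) (e.g. by cofactor expansion or by noting that A is similar to its Jordan form J, which has the same characteristic polynomial as A) gives
  χ_A(x) = x^3
which factors as x^3. The eigenvalues (with algebraic multiplicities) are λ = 0 with multiplicity 3.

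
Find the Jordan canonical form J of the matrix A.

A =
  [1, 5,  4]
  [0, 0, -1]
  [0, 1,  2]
J_3(1)

The characteristic polynomial is
  det(x·I − A) = x^3 - 3*x^2 + 3*x - 1 = (x - 1)^3

Eigenvalues and multiplicities (the geometric multiplicity of λ is n − rank(A − λI), which equals the number of Jordan blocks for λ):
  λ = 1: algebraic multiplicity = 3, geometric multiplicity = 1

Determining the block sizes for each eigenvalue:
  λ = 1: one block (gm = 1), so the single block has size am = 3 → block sizes [3]

Assembling the blocks gives a Jordan form
J =
  [1, 1, 0]
  [0, 1, 1]
  [0, 0, 1]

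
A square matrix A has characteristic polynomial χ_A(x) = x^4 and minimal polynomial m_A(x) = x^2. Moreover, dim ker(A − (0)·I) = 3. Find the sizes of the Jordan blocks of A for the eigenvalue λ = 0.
Block sizes for λ = 0: [2, 1, 1]

Step 1 — from the characteristic polynomial, algebraic multiplicity of λ = 0 is 4. From dim ker(A − (0)·I) = 3, there are exactly 3 Jordan blocks for λ = 0.
Step 2 — from the minimal polynomial, the factor (x − 0)^2 tells us the largest block for λ = 0 has size 2.
Step 3 — with total size 4, 3 blocks, and largest block 2, the block sizes (in nonincreasing order) are [2, 1, 1].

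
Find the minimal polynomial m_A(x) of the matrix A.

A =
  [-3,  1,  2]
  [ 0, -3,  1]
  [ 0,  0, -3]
x^3 + 9*x^2 + 27*x + 27

The characteristic polynomial is χ_A(x) = (x + 3)^3, so the eigenvalues are known. The minimal polynomial is
  m_A(x) = Π_λ (x − λ)^{k_λ}
where k_λ is the size of the *largest* Jordan block for λ (equivalently, the smallest k with (A − λI)^k v = 0 for every generalised eigenvector v of λ).

  λ = -3: largest Jordan block has size 3, contributing (x + 3)^3

So m_A(x) = (x + 3)^3 = x^3 + 9*x^2 + 27*x + 27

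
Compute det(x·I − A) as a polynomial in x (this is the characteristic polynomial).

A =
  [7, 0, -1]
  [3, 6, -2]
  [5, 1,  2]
x^3 - 15*x^2 + 75*x - 125

Expanding det(x·I − A) (e.g. by cofactor expansion or by noting that A is similar to its Jordan form J, which has the same characteristic polynomial as A) gives
  χ_A(x) = x^3 - 15*x^2 + 75*x - 125
which factors as (x - 5)^3. The eigenvalues (with algebraic multiplicities) are λ = 5 with multiplicity 3.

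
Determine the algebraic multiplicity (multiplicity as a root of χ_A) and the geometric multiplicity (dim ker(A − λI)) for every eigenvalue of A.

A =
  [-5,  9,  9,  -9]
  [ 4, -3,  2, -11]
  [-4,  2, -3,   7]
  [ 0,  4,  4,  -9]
λ = -5: alg = 4, geom = 2

Step 1 — factor the characteristic polynomial to read off the algebraic multiplicities:
  χ_A(x) = (x + 5)^4

Step 2 — compute geometric multiplicities via the rank-nullity identity g(λ) = n − rank(A − λI):
  rank(A − (-5)·I) = 2, so dim ker(A − (-5)·I) = n − 2 = 2

Summary:
  λ = -5: algebraic multiplicity = 4, geometric multiplicity = 2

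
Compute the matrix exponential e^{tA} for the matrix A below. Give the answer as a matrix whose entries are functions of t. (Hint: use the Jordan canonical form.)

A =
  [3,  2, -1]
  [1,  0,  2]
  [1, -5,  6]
e^{tA} =
  [t^2*exp(3*t)/2 + exp(3*t), -t^2*exp(3*t)/2 + 2*t*exp(3*t), t^2*exp(3*t)/2 - t*exp(3*t)]
  [-t^2*exp(3*t)/2 + t*exp(3*t), t^2*exp(3*t)/2 - 3*t*exp(3*t) + exp(3*t), -t^2*exp(3*t)/2 + 2*t*exp(3*t)]
  [-t^2*exp(3*t) + t*exp(3*t), t^2*exp(3*t) - 5*t*exp(3*t), -t^2*exp(3*t) + 3*t*exp(3*t) + exp(3*t)]

Strategy: write A = P · J · P⁻¹ where J is a Jordan canonical form, so e^{tA} = P · e^{tJ} · P⁻¹, and e^{tJ} can be computed block-by-block.

A has Jordan form
J =
  [3, 1, 0]
  [0, 3, 1]
  [0, 0, 3]
(up to reordering of blocks).

Per-block formulas:
  For a 3×3 Jordan block J_3(3): exp(t · J_3(3)) = e^(3t)·(I + t·N + (t^2/2)·N^2), where N is the 3×3 nilpotent shift.

After assembling e^{tJ} and conjugating by P, we get:

e^{tA} =
  [t^2*exp(3*t)/2 + exp(3*t), -t^2*exp(3*t)/2 + 2*t*exp(3*t), t^2*exp(3*t)/2 - t*exp(3*t)]
  [-t^2*exp(3*t)/2 + t*exp(3*t), t^2*exp(3*t)/2 - 3*t*exp(3*t) + exp(3*t), -t^2*exp(3*t)/2 + 2*t*exp(3*t)]
  [-t^2*exp(3*t) + t*exp(3*t), t^2*exp(3*t) - 5*t*exp(3*t), -t^2*exp(3*t) + 3*t*exp(3*t) + exp(3*t)]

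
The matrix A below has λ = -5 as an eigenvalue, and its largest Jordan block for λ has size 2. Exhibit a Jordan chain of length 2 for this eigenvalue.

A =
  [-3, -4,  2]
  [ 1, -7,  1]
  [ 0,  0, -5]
A Jordan chain for λ = -5 of length 2:
v_1 = (2, 1, 0)ᵀ
v_2 = (1, 0, 0)ᵀ

Let N = A − (-5)·I. We want v_2 with N^2 v_2 = 0 but N^1 v_2 ≠ 0; then v_{j-1} := N · v_j for j = 2, …, 2.

Pick v_2 = (1, 0, 0)ᵀ.
Then v_1 = N · v_2 = (2, 1, 0)ᵀ.

Sanity check: (A − (-5)·I) v_1 = (0, 0, 0)ᵀ = 0. ✓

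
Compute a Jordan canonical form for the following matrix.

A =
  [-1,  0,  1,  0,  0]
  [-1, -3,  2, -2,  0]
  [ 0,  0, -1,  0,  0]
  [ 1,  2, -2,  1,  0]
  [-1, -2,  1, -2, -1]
J_3(-1) ⊕ J_1(-1) ⊕ J_1(-1)

The characteristic polynomial is
  det(x·I − A) = x^5 + 5*x^4 + 10*x^3 + 10*x^2 + 5*x + 1 = (x + 1)^5

Eigenvalues and multiplicities (the geometric multiplicity of λ is n − rank(A − λI), which equals the number of Jordan blocks for λ):
  λ = -1: algebraic multiplicity = 5, geometric multiplicity = 3

Determining the block sizes for each eigenvalue:
  λ = -1: with am = 5 and gm = 3, the partition is not yet determined (e.g. several partitions of 5 into 3 parts exist). Let N = A − (-1)·I. Computing rank(N^1) = 2, rank(N^2) = 1, rank(N^3) = 0; the number of blocks of size ≥ j is rank(N^{j−1}) − rank(N^j), giving [3, 1, 1]. So we have 1 block(s) of size 3, 2 block(s) of size 1 → block sizes [3, 1, 1]

Assembling the blocks gives a Jordan form
J =
  [-1,  1,  0,  0,  0]
  [ 0, -1,  1,  0,  0]
  [ 0,  0, -1,  0,  0]
  [ 0,  0,  0, -1,  0]
  [ 0,  0,  0,  0, -1]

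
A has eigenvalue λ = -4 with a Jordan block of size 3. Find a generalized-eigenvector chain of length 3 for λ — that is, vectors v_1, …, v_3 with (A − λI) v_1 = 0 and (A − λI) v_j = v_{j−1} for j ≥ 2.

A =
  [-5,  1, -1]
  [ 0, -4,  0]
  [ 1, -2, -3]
A Jordan chain for λ = -4 of length 3:
v_1 = (1, 0, -1)ᵀ
v_2 = (1, 0, -2)ᵀ
v_3 = (0, 1, 0)ᵀ

Let N = A − (-4)·I. We want v_3 with N^3 v_3 = 0 but N^2 v_3 ≠ 0; then v_{j-1} := N · v_j for j = 3, …, 2.

Pick v_3 = (0, 1, 0)ᵀ.
Then v_2 = N · v_3 = (1, 0, -2)ᵀ.
Then v_1 = N · v_2 = (1, 0, -1)ᵀ.

Sanity check: (A − (-4)·I) v_1 = (0, 0, 0)ᵀ = 0. ✓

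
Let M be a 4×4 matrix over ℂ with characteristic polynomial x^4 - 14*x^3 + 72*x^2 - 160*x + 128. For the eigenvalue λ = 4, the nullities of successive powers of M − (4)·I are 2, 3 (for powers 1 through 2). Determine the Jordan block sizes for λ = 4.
Block sizes for λ = 4: [2, 1]

From the dimensions of kernels of powers, the number of Jordan blocks of size at least j is d_j − d_{j−1} where d_j = dim ker(N^j) (with d_0 = 0). Computing the differences gives [2, 1].
The number of blocks of size exactly k is (#blocks of size ≥ k) − (#blocks of size ≥ k + 1), so the partition is: 1 block(s) of size 1, 1 block(s) of size 2.
In nonincreasing order the block sizes are [2, 1].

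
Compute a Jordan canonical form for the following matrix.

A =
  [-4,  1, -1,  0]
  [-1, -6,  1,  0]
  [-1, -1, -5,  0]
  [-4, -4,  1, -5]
J_3(-5) ⊕ J_1(-5)

The characteristic polynomial is
  det(x·I − A) = x^4 + 20*x^3 + 150*x^2 + 500*x + 625 = (x + 5)^4

Eigenvalues and multiplicities (the geometric multiplicity of λ is n − rank(A − λI), which equals the number of Jordan blocks for λ):
  λ = -5: algebraic multiplicity = 4, geometric multiplicity = 2

Determining the block sizes for each eigenvalue:
  λ = -5: with am = 4 and gm = 2, the partition is not yet determined (e.g. several partitions of 4 into 2 parts exist). Let N = A − (-5)·I. Computing rank(N^1) = 2, rank(N^2) = 1, rank(N^3) = 0; the number of blocks of size ≥ j is rank(N^{j−1}) − rank(N^j), giving [2, 1, 1]. So we have 1 block(s) of size 3, 1 block(s) of size 1 → block sizes [3, 1]

Assembling the blocks gives a Jordan form
J =
  [-5,  1,  0,  0]
  [ 0, -5,  1,  0]
  [ 0,  0, -5,  0]
  [ 0,  0,  0, -5]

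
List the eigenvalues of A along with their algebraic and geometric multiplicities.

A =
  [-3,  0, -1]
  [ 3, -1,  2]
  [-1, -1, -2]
λ = -2: alg = 3, geom = 1

Step 1 — factor the characteristic polynomial to read off the algebraic multiplicities:
  χ_A(x) = (x + 2)^3

Step 2 — compute geometric multiplicities via the rank-nullity identity g(λ) = n − rank(A − λI):
  rank(A − (-2)·I) = 2, so dim ker(A − (-2)·I) = n − 2 = 1

Summary:
  λ = -2: algebraic multiplicity = 3, geometric multiplicity = 1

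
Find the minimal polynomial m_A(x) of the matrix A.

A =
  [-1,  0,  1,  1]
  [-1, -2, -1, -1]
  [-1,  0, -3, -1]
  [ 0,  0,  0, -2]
x^2 + 4*x + 4

The characteristic polynomial is χ_A(x) = (x + 2)^4, so the eigenvalues are known. The minimal polynomial is
  m_A(x) = Π_λ (x − λ)^{k_λ}
where k_λ is the size of the *largest* Jordan block for λ (equivalently, the smallest k with (A − λI)^k v = 0 for every generalised eigenvector v of λ).

  λ = -2: largest Jordan block has size 2, contributing (x + 2)^2

So m_A(x) = (x + 2)^2 = x^2 + 4*x + 4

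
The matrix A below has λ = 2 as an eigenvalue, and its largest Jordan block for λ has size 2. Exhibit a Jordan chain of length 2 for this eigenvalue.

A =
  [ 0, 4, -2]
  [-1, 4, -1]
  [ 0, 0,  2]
A Jordan chain for λ = 2 of length 2:
v_1 = (-2, -1, 0)ᵀ
v_2 = (1, 0, 0)ᵀ

Let N = A − (2)·I. We want v_2 with N^2 v_2 = 0 but N^1 v_2 ≠ 0; then v_{j-1} := N · v_j for j = 2, …, 2.

Pick v_2 = (1, 0, 0)ᵀ.
Then v_1 = N · v_2 = (-2, -1, 0)ᵀ.

Sanity check: (A − (2)·I) v_1 = (0, 0, 0)ᵀ = 0. ✓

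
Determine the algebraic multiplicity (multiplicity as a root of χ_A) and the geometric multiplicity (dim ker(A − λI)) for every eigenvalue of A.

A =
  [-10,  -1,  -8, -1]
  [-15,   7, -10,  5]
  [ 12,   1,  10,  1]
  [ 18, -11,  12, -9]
λ = -3: alg = 2, geom = 1; λ = 2: alg = 2, geom = 2

Step 1 — factor the characteristic polynomial to read off the algebraic multiplicities:
  χ_A(x) = (x - 2)^2*(x + 3)^2

Step 2 — compute geometric multiplicities via the rank-nullity identity g(λ) = n − rank(A − λI):
  rank(A − (-3)·I) = 3, so dim ker(A − (-3)·I) = n − 3 = 1
  rank(A − (2)·I) = 2, so dim ker(A − (2)·I) = n − 2 = 2

Summary:
  λ = -3: algebraic multiplicity = 2, geometric multiplicity = 1
  λ = 2: algebraic multiplicity = 2, geometric multiplicity = 2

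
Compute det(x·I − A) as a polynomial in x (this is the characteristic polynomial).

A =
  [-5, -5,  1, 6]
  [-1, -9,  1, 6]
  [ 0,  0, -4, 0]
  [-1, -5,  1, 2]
x^4 + 16*x^3 + 96*x^2 + 256*x + 256

Expanding det(x·I − A) (e.g. by cofactor expansion or by noting that A is similar to its Jordan form J, which has the same characteristic polynomial as A) gives
  χ_A(x) = x^4 + 16*x^3 + 96*x^2 + 256*x + 256
which factors as (x + 4)^4. The eigenvalues (with algebraic multiplicities) are λ = -4 with multiplicity 4.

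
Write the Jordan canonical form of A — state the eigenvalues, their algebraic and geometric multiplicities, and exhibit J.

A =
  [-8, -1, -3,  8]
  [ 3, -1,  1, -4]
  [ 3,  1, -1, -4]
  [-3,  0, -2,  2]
J_3(-2) ⊕ J_1(-2)

The characteristic polynomial is
  det(x·I − A) = x^4 + 8*x^3 + 24*x^2 + 32*x + 16 = (x + 2)^4

Eigenvalues and multiplicities (the geometric multiplicity of λ is n − rank(A − λI), which equals the number of Jordan blocks for λ):
  λ = -2: algebraic multiplicity = 4, geometric multiplicity = 2

Determining the block sizes for each eigenvalue:
  λ = -2: with am = 4 and gm = 2, the partition is not yet determined (e.g. several partitions of 4 into 2 parts exist). Let N = A − (-2)·I. Computing rank(N^1) = 2, rank(N^2) = 1, rank(N^3) = 0; the number of blocks of size ≥ j is rank(N^{j−1}) − rank(N^j), giving [2, 1, 1]. So we have 1 block(s) of size 3, 1 block(s) of size 1 → block sizes [3, 1]

Assembling the blocks gives a Jordan form
J =
  [-2,  1,  0,  0]
  [ 0, -2,  1,  0]
  [ 0,  0, -2,  0]
  [ 0,  0,  0, -2]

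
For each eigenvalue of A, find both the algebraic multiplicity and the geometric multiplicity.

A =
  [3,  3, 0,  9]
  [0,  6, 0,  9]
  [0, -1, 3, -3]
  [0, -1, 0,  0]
λ = 3: alg = 4, geom = 3

Step 1 — factor the characteristic polynomial to read off the algebraic multiplicities:
  χ_A(x) = (x - 3)^4

Step 2 — compute geometric multiplicities via the rank-nullity identity g(λ) = n − rank(A − λI):
  rank(A − (3)·I) = 1, so dim ker(A − (3)·I) = n − 1 = 3

Summary:
  λ = 3: algebraic multiplicity = 4, geometric multiplicity = 3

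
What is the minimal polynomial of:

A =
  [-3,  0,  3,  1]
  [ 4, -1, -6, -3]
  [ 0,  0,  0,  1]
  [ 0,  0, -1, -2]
x^4 + 6*x^3 + 12*x^2 + 10*x + 3

The characteristic polynomial is χ_A(x) = (x + 1)^3*(x + 3), so the eigenvalues are known. The minimal polynomial is
  m_A(x) = Π_λ (x − λ)^{k_λ}
where k_λ is the size of the *largest* Jordan block for λ (equivalently, the smallest k with (A − λI)^k v = 0 for every generalised eigenvector v of λ).

  λ = -3: largest Jordan block has size 1, contributing (x + 3)
  λ = -1: largest Jordan block has size 3, contributing (x + 1)^3

So m_A(x) = (x + 1)^3*(x + 3) = x^4 + 6*x^3 + 12*x^2 + 10*x + 3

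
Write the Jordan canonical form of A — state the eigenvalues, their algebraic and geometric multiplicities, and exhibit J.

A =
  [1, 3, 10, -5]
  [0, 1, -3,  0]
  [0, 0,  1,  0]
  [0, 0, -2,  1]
J_3(1) ⊕ J_1(1)

The characteristic polynomial is
  det(x·I − A) = x^4 - 4*x^3 + 6*x^2 - 4*x + 1 = (x - 1)^4

Eigenvalues and multiplicities (the geometric multiplicity of λ is n − rank(A − λI), which equals the number of Jordan blocks for λ):
  λ = 1: algebraic multiplicity = 4, geometric multiplicity = 2

Determining the block sizes for each eigenvalue:
  λ = 1: with am = 4 and gm = 2, the partition is not yet determined (e.g. several partitions of 4 into 2 parts exist). Let N = A − (1)·I. Computing rank(N^1) = 2, rank(N^2) = 1, rank(N^3) = 0; the number of blocks of size ≥ j is rank(N^{j−1}) − rank(N^j), giving [2, 1, 1]. So we have 1 block(s) of size 3, 1 block(s) of size 1 → block sizes [3, 1]

Assembling the blocks gives a Jordan form
J =
  [1, 1, 0, 0]
  [0, 1, 1, 0]
  [0, 0, 1, 0]
  [0, 0, 0, 1]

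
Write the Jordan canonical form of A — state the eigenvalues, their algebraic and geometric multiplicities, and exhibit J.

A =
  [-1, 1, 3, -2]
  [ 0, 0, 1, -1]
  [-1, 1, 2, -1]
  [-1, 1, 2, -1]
J_2(0) ⊕ J_2(0)

The characteristic polynomial is
  det(x·I − A) = x^4

Eigenvalues and multiplicities (the geometric multiplicity of λ is n − rank(A − λI), which equals the number of Jordan blocks for λ):
  λ = 0: algebraic multiplicity = 4, geometric multiplicity = 2

Determining the block sizes for each eigenvalue:
  λ = 0: with am = 4 and gm = 2, the partition is not yet determined (e.g. several partitions of 4 into 2 parts exist). Let N = A − (0)·I. Computing rank(N^1) = 2, rank(N^2) = 0; the number of blocks of size ≥ j is rank(N^{j−1}) − rank(N^j), giving [2, 2]. So we have 2 block(s) of size 2 → block sizes [2, 2]

Assembling the blocks gives a Jordan form
J =
  [0, 1, 0, 0]
  [0, 0, 0, 0]
  [0, 0, 0, 1]
  [0, 0, 0, 0]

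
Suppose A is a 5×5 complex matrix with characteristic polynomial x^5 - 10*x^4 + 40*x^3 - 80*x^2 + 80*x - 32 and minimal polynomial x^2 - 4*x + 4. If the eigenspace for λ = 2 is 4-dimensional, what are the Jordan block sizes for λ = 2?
Block sizes for λ = 2: [2, 1, 1, 1]

Step 1 — from the characteristic polynomial, algebraic multiplicity of λ = 2 is 5. From dim ker(A − (2)·I) = 4, there are exactly 4 Jordan blocks for λ = 2.
Step 2 — from the minimal polynomial, the factor (x − 2)^2 tells us the largest block for λ = 2 has size 2.
Step 3 — with total size 5, 4 blocks, and largest block 2, the block sizes (in nonincreasing order) are [2, 1, 1, 1].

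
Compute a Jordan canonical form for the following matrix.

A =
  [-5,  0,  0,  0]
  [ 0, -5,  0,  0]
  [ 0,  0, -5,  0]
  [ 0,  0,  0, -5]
J_1(-5) ⊕ J_1(-5) ⊕ J_1(-5) ⊕ J_1(-5)

The characteristic polynomial is
  det(x·I − A) = x^4 + 20*x^3 + 150*x^2 + 500*x + 625 = (x + 5)^4

Eigenvalues and multiplicities (the geometric multiplicity of λ is n − rank(A − λI), which equals the number of Jordan blocks for λ):
  λ = -5: algebraic multiplicity = 4, geometric multiplicity = 4

Determining the block sizes for each eigenvalue:
  λ = -5: gm = am = 4, so every block has size 1 → block sizes [1, 1, 1, 1]

Assembling the blocks gives a Jordan form
J =
  [-5,  0,  0,  0]
  [ 0, -5,  0,  0]
  [ 0,  0, -5,  0]
  [ 0,  0,  0, -5]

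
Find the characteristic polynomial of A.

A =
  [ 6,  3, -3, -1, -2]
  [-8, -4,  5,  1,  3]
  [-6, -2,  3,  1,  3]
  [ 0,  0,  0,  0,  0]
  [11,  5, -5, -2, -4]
x^5 - x^4

Expanding det(x·I − A) (e.g. by cofactor expansion or by noting that A is similar to its Jordan form J, which has the same characteristic polynomial as A) gives
  χ_A(x) = x^5 - x^4
which factors as x^4*(x - 1). The eigenvalues (with algebraic multiplicities) are λ = 0 with multiplicity 4, λ = 1 with multiplicity 1.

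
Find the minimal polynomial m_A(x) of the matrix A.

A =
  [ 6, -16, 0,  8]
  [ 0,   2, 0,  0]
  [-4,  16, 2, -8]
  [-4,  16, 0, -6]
x^2 - 4

The characteristic polynomial is χ_A(x) = (x - 2)^3*(x + 2), so the eigenvalues are known. The minimal polynomial is
  m_A(x) = Π_λ (x − λ)^{k_λ}
where k_λ is the size of the *largest* Jordan block for λ (equivalently, the smallest k with (A − λI)^k v = 0 for every generalised eigenvector v of λ).

  λ = -2: largest Jordan block has size 1, contributing (x + 2)
  λ = 2: largest Jordan block has size 1, contributing (x − 2)

So m_A(x) = (x - 2)*(x + 2) = x^2 - 4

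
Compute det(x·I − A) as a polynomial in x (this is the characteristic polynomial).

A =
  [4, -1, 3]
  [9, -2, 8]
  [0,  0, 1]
x^3 - 3*x^2 + 3*x - 1

Expanding det(x·I − A) (e.g. by cofactor expansion or by noting that A is similar to its Jordan form J, which has the same characteristic polynomial as A) gives
  χ_A(x) = x^3 - 3*x^2 + 3*x - 1
which factors as (x - 1)^3. The eigenvalues (with algebraic multiplicities) are λ = 1 with multiplicity 3.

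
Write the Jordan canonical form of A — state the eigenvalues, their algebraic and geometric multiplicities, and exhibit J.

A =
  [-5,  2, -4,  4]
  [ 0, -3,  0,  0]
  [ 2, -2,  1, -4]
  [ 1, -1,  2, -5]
J_2(-3) ⊕ J_1(-3) ⊕ J_1(-3)

The characteristic polynomial is
  det(x·I − A) = x^4 + 12*x^3 + 54*x^2 + 108*x + 81 = (x + 3)^4

Eigenvalues and multiplicities (the geometric multiplicity of λ is n − rank(A − λI), which equals the number of Jordan blocks for λ):
  λ = -3: algebraic multiplicity = 4, geometric multiplicity = 3

Determining the block sizes for each eigenvalue:
  λ = -3: 3 blocks summing to 4 forces exactly one block of size 2 and the rest size 1 → block sizes [2, 1, 1]

Assembling the blocks gives a Jordan form
J =
  [-3,  1,  0,  0]
  [ 0, -3,  0,  0]
  [ 0,  0, -3,  0]
  [ 0,  0,  0, -3]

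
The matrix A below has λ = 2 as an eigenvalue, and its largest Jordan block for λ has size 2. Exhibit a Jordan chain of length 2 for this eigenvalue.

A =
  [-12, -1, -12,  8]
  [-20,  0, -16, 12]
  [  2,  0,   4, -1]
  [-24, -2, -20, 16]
A Jordan chain for λ = 2 of length 2:
v_1 = (-14, -20, 2, -24)ᵀ
v_2 = (1, 0, 0, 0)ᵀ

Let N = A − (2)·I. We want v_2 with N^2 v_2 = 0 but N^1 v_2 ≠ 0; then v_{j-1} := N · v_j for j = 2, …, 2.

Pick v_2 = (1, 0, 0, 0)ᵀ.
Then v_1 = N · v_2 = (-14, -20, 2, -24)ᵀ.

Sanity check: (A − (2)·I) v_1 = (0, 0, 0, 0)ᵀ = 0. ✓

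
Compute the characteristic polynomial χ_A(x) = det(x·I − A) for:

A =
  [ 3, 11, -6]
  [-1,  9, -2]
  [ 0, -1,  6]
x^3 - 18*x^2 + 108*x - 216

Expanding det(x·I − A) (e.g. by cofactor expansion or by noting that A is similar to its Jordan form J, which has the same characteristic polynomial as A) gives
  χ_A(x) = x^3 - 18*x^2 + 108*x - 216
which factors as (x - 6)^3. The eigenvalues (with algebraic multiplicities) are λ = 6 with multiplicity 3.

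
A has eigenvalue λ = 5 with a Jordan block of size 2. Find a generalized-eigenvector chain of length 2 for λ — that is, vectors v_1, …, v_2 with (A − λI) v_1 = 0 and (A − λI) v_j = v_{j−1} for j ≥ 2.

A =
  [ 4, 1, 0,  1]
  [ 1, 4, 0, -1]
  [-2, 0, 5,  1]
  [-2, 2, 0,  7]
A Jordan chain for λ = 5 of length 2:
v_1 = (-1, 1, -2, -2)ᵀ
v_2 = (1, 0, 0, 0)ᵀ

Let N = A − (5)·I. We want v_2 with N^2 v_2 = 0 but N^1 v_2 ≠ 0; then v_{j-1} := N · v_j for j = 2, …, 2.

Pick v_2 = (1, 0, 0, 0)ᵀ.
Then v_1 = N · v_2 = (-1, 1, -2, -2)ᵀ.

Sanity check: (A − (5)·I) v_1 = (0, 0, 0, 0)ᵀ = 0. ✓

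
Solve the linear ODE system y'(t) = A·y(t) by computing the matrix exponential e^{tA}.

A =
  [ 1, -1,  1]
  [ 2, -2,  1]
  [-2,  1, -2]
e^{tA} =
  [2*t*exp(-t) + exp(-t), -t*exp(-t), t*exp(-t)]
  [2*t*exp(-t), -t*exp(-t) + exp(-t), t*exp(-t)]
  [-2*t*exp(-t), t*exp(-t), -t*exp(-t) + exp(-t)]

Strategy: write A = P · J · P⁻¹ where J is a Jordan canonical form, so e^{tA} = P · e^{tJ} · P⁻¹, and e^{tJ} can be computed block-by-block.

A has Jordan form
J =
  [-1,  1,  0]
  [ 0, -1,  0]
  [ 0,  0, -1]
(up to reordering of blocks).

Per-block formulas:
  For a 2×2 Jordan block J_2(-1): exp(t · J_2(-1)) = e^(-1t)·(I + t·N), where N is the 2×2 nilpotent shift.
  For a 1×1 block at λ = -1: exp(t · [-1]) = [e^(-1t)].

After assembling e^{tJ} and conjugating by P, we get:

e^{tA} =
  [2*t*exp(-t) + exp(-t), -t*exp(-t), t*exp(-t)]
  [2*t*exp(-t), -t*exp(-t) + exp(-t), t*exp(-t)]
  [-2*t*exp(-t), t*exp(-t), -t*exp(-t) + exp(-t)]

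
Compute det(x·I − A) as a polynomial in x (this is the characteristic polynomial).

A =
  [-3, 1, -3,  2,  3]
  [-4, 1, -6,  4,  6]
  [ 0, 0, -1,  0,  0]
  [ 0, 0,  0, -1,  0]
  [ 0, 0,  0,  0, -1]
x^5 + 5*x^4 + 10*x^3 + 10*x^2 + 5*x + 1

Expanding det(x·I − A) (e.g. by cofactor expansion or by noting that A is similar to its Jordan form J, which has the same characteristic polynomial as A) gives
  χ_A(x) = x^5 + 5*x^4 + 10*x^3 + 10*x^2 + 5*x + 1
which factors as (x + 1)^5. The eigenvalues (with algebraic multiplicities) are λ = -1 with multiplicity 5.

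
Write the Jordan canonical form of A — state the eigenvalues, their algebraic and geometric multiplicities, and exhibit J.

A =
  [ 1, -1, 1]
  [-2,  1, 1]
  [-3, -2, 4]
J_3(2)

The characteristic polynomial is
  det(x·I − A) = x^3 - 6*x^2 + 12*x - 8 = (x - 2)^3

Eigenvalues and multiplicities (the geometric multiplicity of λ is n − rank(A − λI), which equals the number of Jordan blocks for λ):
  λ = 2: algebraic multiplicity = 3, geometric multiplicity = 1

Determining the block sizes for each eigenvalue:
  λ = 2: one block (gm = 1), so the single block has size am = 3 → block sizes [3]

Assembling the blocks gives a Jordan form
J =
  [2, 1, 0]
  [0, 2, 1]
  [0, 0, 2]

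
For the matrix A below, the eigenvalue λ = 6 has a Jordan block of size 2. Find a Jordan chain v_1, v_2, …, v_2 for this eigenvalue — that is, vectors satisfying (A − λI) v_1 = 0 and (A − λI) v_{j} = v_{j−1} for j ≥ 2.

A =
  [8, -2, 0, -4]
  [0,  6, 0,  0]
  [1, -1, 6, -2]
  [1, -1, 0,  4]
A Jordan chain for λ = 6 of length 2:
v_1 = (2, 0, 1, 1)ᵀ
v_2 = (1, 0, 0, 0)ᵀ

Let N = A − (6)·I. We want v_2 with N^2 v_2 = 0 but N^1 v_2 ≠ 0; then v_{j-1} := N · v_j for j = 2, …, 2.

Pick v_2 = (1, 0, 0, 0)ᵀ.
Then v_1 = N · v_2 = (2, 0, 1, 1)ᵀ.

Sanity check: (A − (6)·I) v_1 = (0, 0, 0, 0)ᵀ = 0. ✓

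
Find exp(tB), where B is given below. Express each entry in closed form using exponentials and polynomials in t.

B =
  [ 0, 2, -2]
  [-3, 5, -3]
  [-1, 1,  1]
e^{tB} =
  [-2*t*exp(2*t) + exp(2*t), 2*t*exp(2*t), -2*t*exp(2*t)]
  [-3*t*exp(2*t), 3*t*exp(2*t) + exp(2*t), -3*t*exp(2*t)]
  [-t*exp(2*t), t*exp(2*t), -t*exp(2*t) + exp(2*t)]

Strategy: write B = P · J · P⁻¹ where J is a Jordan canonical form, so e^{tB} = P · e^{tJ} · P⁻¹, and e^{tJ} can be computed block-by-block.

B has Jordan form
J =
  [2, 1, 0]
  [0, 2, 0]
  [0, 0, 2]
(up to reordering of blocks).

Per-block formulas:
  For a 1×1 block at λ = 2: exp(t · [2]) = [e^(2t)].
  For a 2×2 Jordan block J_2(2): exp(t · J_2(2)) = e^(2t)·(I + t·N), where N is the 2×2 nilpotent shift.

After assembling e^{tJ} and conjugating by P, we get:

e^{tB} =
  [-2*t*exp(2*t) + exp(2*t), 2*t*exp(2*t), -2*t*exp(2*t)]
  [-3*t*exp(2*t), 3*t*exp(2*t) + exp(2*t), -3*t*exp(2*t)]
  [-t*exp(2*t), t*exp(2*t), -t*exp(2*t) + exp(2*t)]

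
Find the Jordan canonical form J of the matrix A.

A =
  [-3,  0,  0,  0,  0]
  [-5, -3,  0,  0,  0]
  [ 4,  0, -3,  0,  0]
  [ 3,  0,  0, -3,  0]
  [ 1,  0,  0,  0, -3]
J_2(-3) ⊕ J_1(-3) ⊕ J_1(-3) ⊕ J_1(-3)

The characteristic polynomial is
  det(x·I − A) = x^5 + 15*x^4 + 90*x^3 + 270*x^2 + 405*x + 243 = (x + 3)^5

Eigenvalues and multiplicities (the geometric multiplicity of λ is n − rank(A − λI), which equals the number of Jordan blocks for λ):
  λ = -3: algebraic multiplicity = 5, geometric multiplicity = 4

Determining the block sizes for each eigenvalue:
  λ = -3: 4 blocks summing to 5 forces exactly one block of size 2 and the rest size 1 → block sizes [2, 1, 1, 1]

Assembling the blocks gives a Jordan form
J =
  [-3,  1,  0,  0,  0]
  [ 0, -3,  0,  0,  0]
  [ 0,  0, -3,  0,  0]
  [ 0,  0,  0, -3,  0]
  [ 0,  0,  0,  0, -3]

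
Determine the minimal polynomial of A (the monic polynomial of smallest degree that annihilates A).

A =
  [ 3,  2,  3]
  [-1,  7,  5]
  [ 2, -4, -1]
x^3 - 9*x^2 + 27*x - 27

The characteristic polynomial is χ_A(x) = (x - 3)^3, so the eigenvalues are known. The minimal polynomial is
  m_A(x) = Π_λ (x − λ)^{k_λ}
where k_λ is the size of the *largest* Jordan block for λ (equivalently, the smallest k with (A − λI)^k v = 0 for every generalised eigenvector v of λ).

  λ = 3: largest Jordan block has size 3, contributing (x − 3)^3

So m_A(x) = (x - 3)^3 = x^3 - 9*x^2 + 27*x - 27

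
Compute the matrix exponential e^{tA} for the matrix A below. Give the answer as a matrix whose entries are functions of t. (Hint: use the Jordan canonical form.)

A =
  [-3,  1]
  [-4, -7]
e^{tA} =
  [2*t*exp(-5*t) + exp(-5*t), t*exp(-5*t)]
  [-4*t*exp(-5*t), -2*t*exp(-5*t) + exp(-5*t)]

Strategy: write A = P · J · P⁻¹ where J is a Jordan canonical form, so e^{tA} = P · e^{tJ} · P⁻¹, and e^{tJ} can be computed block-by-block.

A has Jordan form
J =
  [-5,  1]
  [ 0, -5]
(up to reordering of blocks).

Per-block formulas:
  For a 2×2 Jordan block J_2(-5): exp(t · J_2(-5)) = e^(-5t)·(I + t·N), where N is the 2×2 nilpotent shift.

After assembling e^{tJ} and conjugating by P, we get:

e^{tA} =
  [2*t*exp(-5*t) + exp(-5*t), t*exp(-5*t)]
  [-4*t*exp(-5*t), -2*t*exp(-5*t) + exp(-5*t)]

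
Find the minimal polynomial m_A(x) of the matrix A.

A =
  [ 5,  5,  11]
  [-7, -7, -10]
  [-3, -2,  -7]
x^3 + 9*x^2 + 27*x + 27

The characteristic polynomial is χ_A(x) = (x + 3)^3, so the eigenvalues are known. The minimal polynomial is
  m_A(x) = Π_λ (x − λ)^{k_λ}
where k_λ is the size of the *largest* Jordan block for λ (equivalently, the smallest k with (A − λI)^k v = 0 for every generalised eigenvector v of λ).

  λ = -3: largest Jordan block has size 3, contributing (x + 3)^3

So m_A(x) = (x + 3)^3 = x^3 + 9*x^2 + 27*x + 27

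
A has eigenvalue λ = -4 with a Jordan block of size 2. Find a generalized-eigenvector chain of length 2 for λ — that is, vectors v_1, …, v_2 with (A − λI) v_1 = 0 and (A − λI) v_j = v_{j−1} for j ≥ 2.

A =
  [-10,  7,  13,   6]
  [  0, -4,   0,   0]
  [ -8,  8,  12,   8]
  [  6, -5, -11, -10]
A Jordan chain for λ = -4 of length 2:
v_1 = (1, 0, 0, 1)ᵀ
v_2 = (1, 1, 0, 0)ᵀ

Let N = A − (-4)·I. We want v_2 with N^2 v_2 = 0 but N^1 v_2 ≠ 0; then v_{j-1} := N · v_j for j = 2, …, 2.

Pick v_2 = (1, 1, 0, 0)ᵀ.
Then v_1 = N · v_2 = (1, 0, 0, 1)ᵀ.

Sanity check: (A − (-4)·I) v_1 = (0, 0, 0, 0)ᵀ = 0. ✓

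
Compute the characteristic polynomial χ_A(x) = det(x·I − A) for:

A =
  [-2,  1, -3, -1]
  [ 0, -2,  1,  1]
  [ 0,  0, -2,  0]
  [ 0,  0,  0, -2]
x^4 + 8*x^3 + 24*x^2 + 32*x + 16

Expanding det(x·I − A) (e.g. by cofactor expansion or by noting that A is similar to its Jordan form J, which has the same characteristic polynomial as A) gives
  χ_A(x) = x^4 + 8*x^3 + 24*x^2 + 32*x + 16
which factors as (x + 2)^4. The eigenvalues (with algebraic multiplicities) are λ = -2 with multiplicity 4.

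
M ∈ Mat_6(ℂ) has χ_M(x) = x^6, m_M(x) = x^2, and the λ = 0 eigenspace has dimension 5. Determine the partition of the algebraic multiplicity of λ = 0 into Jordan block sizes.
Block sizes for λ = 0: [2, 1, 1, 1, 1]

Step 1 — from the characteristic polynomial, algebraic multiplicity of λ = 0 is 6. From dim ker(M − (0)·I) = 5, there are exactly 5 Jordan blocks for λ = 0.
Step 2 — from the minimal polynomial, the factor (x − 0)^2 tells us the largest block for λ = 0 has size 2.
Step 3 — with total size 6, 5 blocks, and largest block 2, the block sizes (in nonincreasing order) are [2, 1, 1, 1, 1].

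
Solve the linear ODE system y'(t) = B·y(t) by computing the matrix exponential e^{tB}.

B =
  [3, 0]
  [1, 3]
e^{tB} =
  [exp(3*t), 0]
  [t*exp(3*t), exp(3*t)]

Strategy: write B = P · J · P⁻¹ where J is a Jordan canonical form, so e^{tB} = P · e^{tJ} · P⁻¹, and e^{tJ} can be computed block-by-block.

B has Jordan form
J =
  [3, 1]
  [0, 3]
(up to reordering of blocks).

Per-block formulas:
  For a 2×2 Jordan block J_2(3): exp(t · J_2(3)) = e^(3t)·(I + t·N), where N is the 2×2 nilpotent shift.

After assembling e^{tJ} and conjugating by P, we get:

e^{tB} =
  [exp(3*t), 0]
  [t*exp(3*t), exp(3*t)]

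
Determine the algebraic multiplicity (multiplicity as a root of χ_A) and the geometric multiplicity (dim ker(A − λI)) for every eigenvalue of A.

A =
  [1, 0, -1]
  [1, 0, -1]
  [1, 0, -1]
λ = 0: alg = 3, geom = 2

Step 1 — factor the characteristic polynomial to read off the algebraic multiplicities:
  χ_A(x) = x^3

Step 2 — compute geometric multiplicities via the rank-nullity identity g(λ) = n − rank(A − λI):
  rank(A − (0)·I) = 1, so dim ker(A − (0)·I) = n − 1 = 2

Summary:
  λ = 0: algebraic multiplicity = 3, geometric multiplicity = 2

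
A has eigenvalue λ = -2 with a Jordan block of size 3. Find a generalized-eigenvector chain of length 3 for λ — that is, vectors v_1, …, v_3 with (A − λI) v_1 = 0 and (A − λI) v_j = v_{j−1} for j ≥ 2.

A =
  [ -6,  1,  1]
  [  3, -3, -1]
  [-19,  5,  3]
A Jordan chain for λ = -2 of length 3:
v_1 = (0, 4, -4)ᵀ
v_2 = (-4, 3, -19)ᵀ
v_3 = (1, 0, 0)ᵀ

Let N = A − (-2)·I. We want v_3 with N^3 v_3 = 0 but N^2 v_3 ≠ 0; then v_{j-1} := N · v_j for j = 3, …, 2.

Pick v_3 = (1, 0, 0)ᵀ.
Then v_2 = N · v_3 = (-4, 3, -19)ᵀ.
Then v_1 = N · v_2 = (0, 4, -4)ᵀ.

Sanity check: (A − (-2)·I) v_1 = (0, 0, 0)ᵀ = 0. ✓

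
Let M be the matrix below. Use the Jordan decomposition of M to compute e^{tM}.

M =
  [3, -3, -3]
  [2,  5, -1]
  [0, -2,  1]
e^{tM} =
  [-3*t^2*exp(3*t) + exp(3*t), -3*t*exp(3*t), 9*t^2*exp(3*t)/2 - 3*t*exp(3*t)]
  [2*t^2*exp(3*t) + 2*t*exp(3*t), 2*t*exp(3*t) + exp(3*t), -3*t^2*exp(3*t) - t*exp(3*t)]
  [-2*t^2*exp(3*t), -2*t*exp(3*t), 3*t^2*exp(3*t) - 2*t*exp(3*t) + exp(3*t)]

Strategy: write M = P · J · P⁻¹ where J is a Jordan canonical form, so e^{tM} = P · e^{tJ} · P⁻¹, and e^{tJ} can be computed block-by-block.

M has Jordan form
J =
  [3, 1, 0]
  [0, 3, 1]
  [0, 0, 3]
(up to reordering of blocks).

Per-block formulas:
  For a 3×3 Jordan block J_3(3): exp(t · J_3(3)) = e^(3t)·(I + t·N + (t^2/2)·N^2), where N is the 3×3 nilpotent shift.

After assembling e^{tJ} and conjugating by P, we get:

e^{tM} =
  [-3*t^2*exp(3*t) + exp(3*t), -3*t*exp(3*t), 9*t^2*exp(3*t)/2 - 3*t*exp(3*t)]
  [2*t^2*exp(3*t) + 2*t*exp(3*t), 2*t*exp(3*t) + exp(3*t), -3*t^2*exp(3*t) - t*exp(3*t)]
  [-2*t^2*exp(3*t), -2*t*exp(3*t), 3*t^2*exp(3*t) - 2*t*exp(3*t) + exp(3*t)]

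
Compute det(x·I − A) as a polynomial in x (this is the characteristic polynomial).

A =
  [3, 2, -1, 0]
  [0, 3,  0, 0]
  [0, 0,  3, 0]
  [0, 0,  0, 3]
x^4 - 12*x^3 + 54*x^2 - 108*x + 81

Expanding det(x·I − A) (e.g. by cofactor expansion or by noting that A is similar to its Jordan form J, which has the same characteristic polynomial as A) gives
  χ_A(x) = x^4 - 12*x^3 + 54*x^2 - 108*x + 81
which factors as (x - 3)^4. The eigenvalues (with algebraic multiplicities) are λ = 3 with multiplicity 4.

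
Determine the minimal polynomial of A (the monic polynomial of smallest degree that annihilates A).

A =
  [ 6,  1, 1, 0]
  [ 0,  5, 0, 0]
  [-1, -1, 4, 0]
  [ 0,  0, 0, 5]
x^2 - 10*x + 25

The characteristic polynomial is χ_A(x) = (x - 5)^4, so the eigenvalues are known. The minimal polynomial is
  m_A(x) = Π_λ (x − λ)^{k_λ}
where k_λ is the size of the *largest* Jordan block for λ (equivalently, the smallest k with (A − λI)^k v = 0 for every generalised eigenvector v of λ).

  λ = 5: largest Jordan block has size 2, contributing (x − 5)^2

So m_A(x) = (x - 5)^2 = x^2 - 10*x + 25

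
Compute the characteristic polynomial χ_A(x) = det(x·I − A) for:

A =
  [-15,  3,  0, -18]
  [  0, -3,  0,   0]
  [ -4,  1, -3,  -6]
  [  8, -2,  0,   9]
x^4 + 12*x^3 + 54*x^2 + 108*x + 81

Expanding det(x·I − A) (e.g. by cofactor expansion or by noting that A is similar to its Jordan form J, which has the same characteristic polynomial as A) gives
  χ_A(x) = x^4 + 12*x^3 + 54*x^2 + 108*x + 81
which factors as (x + 3)^4. The eigenvalues (with algebraic multiplicities) are λ = -3 with multiplicity 4.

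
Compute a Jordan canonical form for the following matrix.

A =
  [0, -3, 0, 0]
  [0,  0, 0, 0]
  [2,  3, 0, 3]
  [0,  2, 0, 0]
J_2(0) ⊕ J_2(0)

The characteristic polynomial is
  det(x·I − A) = x^4

Eigenvalues and multiplicities (the geometric multiplicity of λ is n − rank(A − λI), which equals the number of Jordan blocks for λ):
  λ = 0: algebraic multiplicity = 4, geometric multiplicity = 2

Determining the block sizes for each eigenvalue:
  λ = 0: with am = 4 and gm = 2, the partition is not yet determined (e.g. several partitions of 4 into 2 parts exist). Let N = A − (0)·I. Computing rank(N^1) = 2, rank(N^2) = 0; the number of blocks of size ≥ j is rank(N^{j−1}) − rank(N^j), giving [2, 2]. So we have 2 block(s) of size 2 → block sizes [2, 2]

Assembling the blocks gives a Jordan form
J =
  [0, 1, 0, 0]
  [0, 0, 0, 0]
  [0, 0, 0, 1]
  [0, 0, 0, 0]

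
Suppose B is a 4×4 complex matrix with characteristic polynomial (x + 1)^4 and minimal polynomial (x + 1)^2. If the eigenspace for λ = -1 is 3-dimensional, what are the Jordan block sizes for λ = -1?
Block sizes for λ = -1: [2, 1, 1]

Step 1 — from the characteristic polynomial, algebraic multiplicity of λ = -1 is 4. From dim ker(B − (-1)·I) = 3, there are exactly 3 Jordan blocks for λ = -1.
Step 2 — from the minimal polynomial, the factor (x + 1)^2 tells us the largest block for λ = -1 has size 2.
Step 3 — with total size 4, 3 blocks, and largest block 2, the block sizes (in nonincreasing order) are [2, 1, 1].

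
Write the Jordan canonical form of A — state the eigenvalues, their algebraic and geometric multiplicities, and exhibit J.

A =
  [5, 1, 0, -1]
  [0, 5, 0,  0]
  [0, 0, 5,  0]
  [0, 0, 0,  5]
J_2(5) ⊕ J_1(5) ⊕ J_1(5)

The characteristic polynomial is
  det(x·I − A) = x^4 - 20*x^3 + 150*x^2 - 500*x + 625 = (x - 5)^4

Eigenvalues and multiplicities (the geometric multiplicity of λ is n − rank(A − λI), which equals the number of Jordan blocks for λ):
  λ = 5: algebraic multiplicity = 4, geometric multiplicity = 3

Determining the block sizes for each eigenvalue:
  λ = 5: 3 blocks summing to 4 forces exactly one block of size 2 and the rest size 1 → block sizes [2, 1, 1]

Assembling the blocks gives a Jordan form
J =
  [5, 1, 0, 0]
  [0, 5, 0, 0]
  [0, 0, 5, 0]
  [0, 0, 0, 5]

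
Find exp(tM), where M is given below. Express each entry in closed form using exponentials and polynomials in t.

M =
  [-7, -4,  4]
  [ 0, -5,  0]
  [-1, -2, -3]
e^{tM} =
  [-2*t*exp(-5*t) + exp(-5*t), -4*t*exp(-5*t), 4*t*exp(-5*t)]
  [0, exp(-5*t), 0]
  [-t*exp(-5*t), -2*t*exp(-5*t), 2*t*exp(-5*t) + exp(-5*t)]

Strategy: write M = P · J · P⁻¹ where J is a Jordan canonical form, so e^{tM} = P · e^{tJ} · P⁻¹, and e^{tJ} can be computed block-by-block.

M has Jordan form
J =
  [-5,  1,  0]
  [ 0, -5,  0]
  [ 0,  0, -5]
(up to reordering of blocks).

Per-block formulas:
  For a 1×1 block at λ = -5: exp(t · [-5]) = [e^(-5t)].
  For a 2×2 Jordan block J_2(-5): exp(t · J_2(-5)) = e^(-5t)·(I + t·N), where N is the 2×2 nilpotent shift.

After assembling e^{tJ} and conjugating by P, we get:

e^{tM} =
  [-2*t*exp(-5*t) + exp(-5*t), -4*t*exp(-5*t), 4*t*exp(-5*t)]
  [0, exp(-5*t), 0]
  [-t*exp(-5*t), -2*t*exp(-5*t), 2*t*exp(-5*t) + exp(-5*t)]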